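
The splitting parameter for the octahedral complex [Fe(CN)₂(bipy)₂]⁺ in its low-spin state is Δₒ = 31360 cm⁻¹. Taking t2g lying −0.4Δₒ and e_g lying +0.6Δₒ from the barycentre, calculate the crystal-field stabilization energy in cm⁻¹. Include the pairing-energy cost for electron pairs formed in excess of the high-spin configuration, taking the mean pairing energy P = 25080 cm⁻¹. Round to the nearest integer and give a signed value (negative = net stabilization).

Ligand charges: 2×(-1) from CN⁻ and 2×(+0) from bipy sum to -2; with overall charge +1, Fe is +3.
Fe is in group 8, so Fe³⁺ is d⁵ (8 − 3 = 5).
The d⁵ electrons fill as t2g^5 e_g^0.
The orbital stabilization is -2.0Δₒ = -2.0 × 31360 = -62720 cm⁻¹.
High-spin d⁵ would be t2g^3 e_g^2 with 0 pairs; low-spin has 2, so 2 excess pairs cost +2P = +50160 cm⁻¹.
Combining: -62720 + 50160 = -12560 cm⁻¹.

-12560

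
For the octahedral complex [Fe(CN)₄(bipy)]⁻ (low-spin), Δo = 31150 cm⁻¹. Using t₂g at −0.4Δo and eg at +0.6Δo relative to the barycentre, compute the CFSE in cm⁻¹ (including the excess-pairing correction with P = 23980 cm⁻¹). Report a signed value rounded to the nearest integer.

-14340

Ligand charges: 4×(-1) from CN⁻ and 1×(+0) from bipy sum to -4; with overall charge -1, Fe is +3.
Group 8 minus oxidation state +3 gives a d⁵ configuration for Fe³⁺.
Configuration: t₂g⁵ eg⁰.
Orbital CFSE = 5(-0.4) + 0(0.6) = -2.0Δo = -2.0 × 31150 = -62300 cm⁻¹.
Relative to high-spin t₂g³ eg² (0 paired), the low-spin configuration has 2 additional pairs, contributing +2 × 23980 = +47960 cm⁻¹.
Overall CFSE = -62300 + 47960 = -14340 cm⁻¹.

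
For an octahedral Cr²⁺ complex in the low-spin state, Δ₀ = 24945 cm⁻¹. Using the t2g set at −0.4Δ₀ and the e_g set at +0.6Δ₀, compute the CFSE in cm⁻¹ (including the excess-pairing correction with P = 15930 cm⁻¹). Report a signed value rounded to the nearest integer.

Cr²⁺: group 6, so d-count = 6 − 2 = 4.
The d⁴ electrons fill as t2g^4 e_g^0.
Orbital CFSE = 4(-0.4) + 0(0.6) = -1.6Δ₀ = -1.6 × 24945 = -39912 cm⁻¹.
Pairing penalty: 1 pair vs 0 in the high-spin reference → 1 extra × P = 15930 cm⁻¹.
Combining: -39912 + 15930 = -23982 cm⁻¹.

-23982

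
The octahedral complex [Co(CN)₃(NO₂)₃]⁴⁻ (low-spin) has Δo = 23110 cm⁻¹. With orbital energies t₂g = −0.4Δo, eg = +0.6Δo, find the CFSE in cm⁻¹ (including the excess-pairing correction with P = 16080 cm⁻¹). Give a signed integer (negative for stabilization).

Ligand charges: 3×(-1) from CN⁻ and 3×(-1) from NO₂⁻ sum to -6; with overall charge -4, Co is +2.
Co is in group 9, so Co²⁺ is d⁷ (9 − 2 = 7).
The d⁷ electrons fill as t₂g⁶ eg¹.
The orbital stabilization is -1.8Δo = -1.8 × 23110 = -41598 cm⁻¹.
High-spin d⁷ would be t₂g⁵ eg² with 2 pairs; low-spin has 3, so 1 excess pair costs +1P = +16080 cm⁻¹.
Overall CFSE = -41598 + 16080 = -25518 cm⁻¹.

-25518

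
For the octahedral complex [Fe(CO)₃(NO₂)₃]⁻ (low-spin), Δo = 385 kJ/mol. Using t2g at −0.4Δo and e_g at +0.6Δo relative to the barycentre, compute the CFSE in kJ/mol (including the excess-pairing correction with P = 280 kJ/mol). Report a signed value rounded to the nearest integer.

Ligand charges: 3×(+0) from CO and 3×(-1) from NO₂⁻ sum to -3; with overall charge -1, Fe is +2.
Group 8 minus oxidation state +2 gives a d⁶ configuration for Fe²⁺.
The d⁶ electrons fill as t2g^6 e_g^0.
Orbital CFSE = 6(-0.4) + 0(0.6) = -2.4Δo = -2.4 × 385 = -924 kJ/mol.
Relative to high-spin t2g^4 e_g^2 (1 paired), the low-spin configuration has 2 additional pairs, contributing +2 × 280 = +560 kJ/mol.
Combining: -924 + 560 = -364 kJ/mol.

-364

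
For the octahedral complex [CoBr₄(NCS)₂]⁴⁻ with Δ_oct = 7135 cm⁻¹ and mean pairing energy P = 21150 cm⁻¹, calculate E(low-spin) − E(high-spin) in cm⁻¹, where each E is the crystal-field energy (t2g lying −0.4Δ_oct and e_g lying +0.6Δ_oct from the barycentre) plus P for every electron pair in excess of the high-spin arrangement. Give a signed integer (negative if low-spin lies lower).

Ligand charges: 4×(-1) from Br⁻ and 2×(-1) from NCS⁻ sum to -6; with overall charge -4, Co is +2.
Co sits in group 9; removing 2 electrons leaves Co²⁺ with 9 − 2 = 7 d electrons.
In the high-spin limit (t2g^5 e_g^2) the orbital term is -0.8Δ_oct = -5708 cm⁻¹, with no excess pairing.
Low-spin: t2g^6 e_g^1, orbital CFSE = -1.8Δ_oct = -12843 cm⁻¹; plus 1 excess pair × P = +21150 cm⁻¹; total 8307 cm⁻¹.
The difference is 8307 − (-5708) = 14015 cm⁻¹, so high-spin lies lower.

14015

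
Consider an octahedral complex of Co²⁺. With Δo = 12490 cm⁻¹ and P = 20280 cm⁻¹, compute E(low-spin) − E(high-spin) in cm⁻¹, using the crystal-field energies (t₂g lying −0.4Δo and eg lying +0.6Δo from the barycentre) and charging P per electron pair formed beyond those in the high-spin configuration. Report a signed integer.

7790

Co²⁺: group 9, so d-count = 9 − 2 = 7.
High-spin: t₂g⁵ eg², CFSE = -0.8Δo = -9992 cm⁻¹.
For low-spin the configuration is t₂g⁶ eg¹: orbital energy -1.8 × 12490 = -22482 cm⁻¹, and 1 additional pair relative to high-spin adds 20280 cm⁻¹, giving -2202 cm⁻¹.
E(LS) − E(HS) = -2202 − (-9992) = 7790 cm⁻¹.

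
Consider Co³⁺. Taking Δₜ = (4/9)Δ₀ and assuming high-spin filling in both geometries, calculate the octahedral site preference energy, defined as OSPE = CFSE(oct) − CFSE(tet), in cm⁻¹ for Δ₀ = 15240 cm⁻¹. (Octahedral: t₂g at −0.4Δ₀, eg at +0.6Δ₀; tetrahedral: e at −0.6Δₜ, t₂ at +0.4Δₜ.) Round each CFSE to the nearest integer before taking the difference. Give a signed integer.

-2032

Co is in group 9, so Co³⁺ is d⁶ (9 − 3 = 6).
Octahedral high-spin t₂g⁴ eg²: CFSE = -0.4 × 15240 = -6096 cm⁻¹.
In a tetrahedral site the filling is e³ t₂³: CFSE(tet) = -0.6Δₜ = -0.6 × (4/9)(15240) = -4064 cm⁻¹.
OSPE = -6096 − (-4064) = -2032 cm⁻¹.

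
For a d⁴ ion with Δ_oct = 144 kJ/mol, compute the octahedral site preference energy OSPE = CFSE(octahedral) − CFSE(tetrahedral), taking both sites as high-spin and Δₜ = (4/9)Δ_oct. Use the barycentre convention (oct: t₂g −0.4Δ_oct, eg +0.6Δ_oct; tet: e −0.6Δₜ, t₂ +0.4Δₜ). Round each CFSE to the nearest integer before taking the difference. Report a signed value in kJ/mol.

-60

Octahedral high-spin t2g^3 e_g^1: CFSE = -0.6 × 144 = -86 kJ/mol.
Tetrahedral e^2 t2^2 gives -0.4Δₜ = -0.4 × (4/9) × 144 = -26 kJ/mol.
OSPE = -86 − (-26) = -60 kJ/mol.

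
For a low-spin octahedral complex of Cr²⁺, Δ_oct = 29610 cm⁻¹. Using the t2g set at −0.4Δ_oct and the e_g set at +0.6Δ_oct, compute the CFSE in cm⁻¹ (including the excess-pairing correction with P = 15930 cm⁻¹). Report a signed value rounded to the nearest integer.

-31446

Cr²⁺: group 6, so d-count = 6 − 2 = 4.
The d⁴ electrons fill as t2g^4 e_g^0.
CFSE(orbital) = 4×(-0.4Δ_oct) + 0×(0.6Δ_oct) = -1.6Δ_oct; with Δ_oct = 29610 cm⁻¹ that is -47376 cm⁻¹.
High-spin d⁴ would be t2g^3 e_g^1 with 0 pairs; low-spin has 1, so 1 excess pair costs +1P = +15930 cm⁻¹.
Overall CFSE = -47376 + 15930 = -31446 cm⁻¹.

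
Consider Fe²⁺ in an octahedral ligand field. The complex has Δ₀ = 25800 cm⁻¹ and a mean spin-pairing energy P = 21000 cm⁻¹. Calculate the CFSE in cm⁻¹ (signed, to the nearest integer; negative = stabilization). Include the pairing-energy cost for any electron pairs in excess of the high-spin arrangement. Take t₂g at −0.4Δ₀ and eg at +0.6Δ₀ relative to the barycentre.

-19920

Fe sits in group 8; removing 2 electrons leaves Fe²⁺ with 8 − 2 = 6 d electrons.
With Δ₀ > P the complex is low-spin.
Configuration: t₂g⁶ eg⁰.
Orbital CFSE = -2.4Δ₀ = -2.4 × 25800 = -61920 cm⁻¹.
Excess pairs vs high-spin: 3 − 1 = 2; pairing cost = +42000 cm⁻¹.
Net CFSE = -61920 + 42000 = -19920 cm⁻¹.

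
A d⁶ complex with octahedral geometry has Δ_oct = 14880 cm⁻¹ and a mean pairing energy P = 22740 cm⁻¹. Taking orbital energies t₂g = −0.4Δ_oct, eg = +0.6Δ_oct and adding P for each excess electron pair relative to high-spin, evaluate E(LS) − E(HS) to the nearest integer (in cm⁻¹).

In the high-spin limit (t₂g⁴ eg²) the orbital term is -0.4Δ_oct = -5952 cm⁻¹, with no excess pairing.
Low-spin t₂g⁶ eg⁰ gives -2.4Δ_oct = -35712 cm⁻¹, but forming 2 extra pairs costs 2P = 45480 cm⁻¹, so E(LS) = -35712 + 45480 = 9768 cm⁻¹.
Thus E(LS) − E(HS) = 15720 cm⁻¹.

15720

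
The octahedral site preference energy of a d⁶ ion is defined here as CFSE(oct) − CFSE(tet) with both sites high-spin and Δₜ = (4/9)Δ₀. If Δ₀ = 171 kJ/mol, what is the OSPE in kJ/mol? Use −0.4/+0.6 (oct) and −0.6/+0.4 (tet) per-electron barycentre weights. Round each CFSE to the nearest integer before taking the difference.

-22

Octahedral high-spin t2g^4 e_g^2: CFSE = -0.4 × 171 = -68 kJ/mol.
Tetrahedral: e^3 t2^3, CFSE = 3(−0.6) + 3(+0.4) = -0.6Δₜ = -0.6 × (4/9) × 171 = -46 kJ/mol.
OSPE = CFSE(oct) − CFSE(tet) = -68 − (-46) = -22 kJ/mol.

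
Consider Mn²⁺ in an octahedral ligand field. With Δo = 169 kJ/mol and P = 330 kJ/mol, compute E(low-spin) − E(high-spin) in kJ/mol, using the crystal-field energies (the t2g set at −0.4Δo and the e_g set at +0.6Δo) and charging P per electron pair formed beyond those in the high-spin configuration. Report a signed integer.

Mn sits in group 7; removing 2 electrons leaves Mn²⁺ with 7 − 2 = 5 d electrons.
High-spin d⁵ fills as t2g^3 e_g^2 with CFSE 3(−0.4) + 2(+0.6) = 0.0Δo = 0 kJ/mol.
Low-spin t2g^5 e_g^0 gives -2.0Δo = -338 kJ/mol, but forming 2 extra pairs costs 2P = 660 kJ/mol, so E(LS) = -338 + 660 = 322 kJ/mol.
E(LS) − E(HS) = 322 − (0) = 322 kJ/mol.

322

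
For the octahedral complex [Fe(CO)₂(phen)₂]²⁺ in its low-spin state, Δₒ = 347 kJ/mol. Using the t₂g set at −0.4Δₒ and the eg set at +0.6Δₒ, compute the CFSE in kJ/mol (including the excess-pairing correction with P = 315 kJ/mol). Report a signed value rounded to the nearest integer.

-203

Ligand charges: 2×(+0) from CO and 2×(+0) from phen sum to +0; with overall charge +2, Fe is +2.
Fe is in group 8, so Fe²⁺ is d⁶ (8 − 2 = 6).
Configuration: t₂g⁶ eg⁰.
Orbital CFSE = 6(-0.4) + 0(0.6) = -2.4Δₒ = -2.4 × 347 = -833 kJ/mol.
Pairing penalty: 3 pairs vs 1 in the high-spin reference → 2 extra × P = 630 kJ/mol.
Overall CFSE = -833 + 630 = -203 kJ/mol.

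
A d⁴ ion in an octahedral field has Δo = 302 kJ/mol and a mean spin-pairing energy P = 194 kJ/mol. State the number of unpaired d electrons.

Here Δo > P (302 > 194), so the low-spin state is favoured.
That gives t₂g⁴ eg⁰.
Unpaired electrons: 2.

2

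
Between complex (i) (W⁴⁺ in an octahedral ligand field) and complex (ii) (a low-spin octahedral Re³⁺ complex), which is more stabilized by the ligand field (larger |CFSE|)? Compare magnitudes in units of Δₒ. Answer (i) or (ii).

(ii)

(i): W sits in group 6; removing 4 electrons leaves W⁴⁺ with 6 − 4 = 2 d electrons; For octahedral d² the high- and low-spin configurations coincide; t₂g² eg⁰, CFSE = -0.8Δₒ.
(ii): Re³⁺: group 7, so d-count = 7 − 3 = 4; t2g^4 e_g^0, CFSE = -1.6Δₒ.
So (ii) has the larger |CFSE|.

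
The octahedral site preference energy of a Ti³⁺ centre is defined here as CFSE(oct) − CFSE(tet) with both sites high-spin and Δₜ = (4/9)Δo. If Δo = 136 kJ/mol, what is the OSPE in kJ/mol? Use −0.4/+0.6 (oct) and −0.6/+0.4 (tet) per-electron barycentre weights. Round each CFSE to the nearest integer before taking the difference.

Group 4 minus oxidation state +3 gives a d¹ configuration for Ti³⁺.
Octahedral (high-spin): t2g^1 e_g^0, CFSE = 1(−0.4) + 0(+0.6) = -0.4Δo = -0.4 × 136 = -54 kJ/mol.
In a tetrahedral site the filling is e^1 t2^0: CFSE(tet) = -0.6Δₜ = -0.6 × (4/9)(136) = -36 kJ/mol.
OSPE = -54 − (-36) = -18 kJ/mol.

-18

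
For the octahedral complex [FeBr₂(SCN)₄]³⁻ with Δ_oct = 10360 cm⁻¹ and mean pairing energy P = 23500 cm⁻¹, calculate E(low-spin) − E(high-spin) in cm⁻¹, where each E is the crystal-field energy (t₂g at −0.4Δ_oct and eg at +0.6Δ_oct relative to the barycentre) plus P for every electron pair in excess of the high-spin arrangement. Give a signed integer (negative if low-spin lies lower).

26280

Ligand charges: 2×(-1) from Br⁻ and 4×(-1) from SCN⁻ sum to -6; with overall charge -3, Fe is +3.
Fe is in group 8, so Fe³⁺ is d⁵ (8 − 3 = 5).
High-spin: t₂g³ eg², CFSE = 0.0Δ_oct = 0 cm⁻¹.
Low-spin: t₂g⁵ eg⁰, orbital CFSE = -2.0Δ_oct = -20720 cm⁻¹; plus 2 excess pairs × P = +47000 cm⁻¹; total 26280 cm⁻¹.
Thus E(LS) − E(HS) = 26280 cm⁻¹.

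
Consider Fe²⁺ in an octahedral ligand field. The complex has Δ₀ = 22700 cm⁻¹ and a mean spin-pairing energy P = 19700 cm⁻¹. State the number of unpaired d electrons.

0

Fe²⁺: group 8, so d-count = 8 − 2 = 6.
Here Δ₀ > P (22700 > 19700), so the low-spin state is favoured.
That gives t₂g⁶ eg⁰.
Unpaired electrons: 0.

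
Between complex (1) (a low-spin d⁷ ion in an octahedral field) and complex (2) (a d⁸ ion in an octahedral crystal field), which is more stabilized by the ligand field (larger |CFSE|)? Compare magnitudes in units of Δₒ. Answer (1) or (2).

(1)

(1): t₂g⁶ eg¹, CFSE = -1.8Δₒ.
(2): For octahedral d⁸ the high- and low-spin configurations coincide; t₂g⁶ eg², CFSE = -1.2Δₒ.
So (1) has the larger |CFSE|.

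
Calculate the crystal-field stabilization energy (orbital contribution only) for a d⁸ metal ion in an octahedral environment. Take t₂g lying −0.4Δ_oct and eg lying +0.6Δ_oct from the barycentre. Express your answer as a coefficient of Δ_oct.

Configuration: t₂g⁶ eg².
CFSE = 6(-0.4Δ_oct) + 2(0.6Δ_oct) = -2.4Δ_oct + 1.2Δ_oct = -1.2Δ_oct.

-1.2 Δ_oct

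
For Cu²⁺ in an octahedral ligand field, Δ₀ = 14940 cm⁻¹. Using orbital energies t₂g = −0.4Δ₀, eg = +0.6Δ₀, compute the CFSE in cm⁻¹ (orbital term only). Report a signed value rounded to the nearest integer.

Cu is in group 11, so Cu²⁺ is d⁹ (11 − 2 = 9).
The d⁹ electrons fill as t₂g⁶ eg³.
Orbital CFSE = 6(-0.4) + 3(0.6) = -0.6Δ₀ = -0.6 × 14940 = -8964 cm⁻¹.

-8964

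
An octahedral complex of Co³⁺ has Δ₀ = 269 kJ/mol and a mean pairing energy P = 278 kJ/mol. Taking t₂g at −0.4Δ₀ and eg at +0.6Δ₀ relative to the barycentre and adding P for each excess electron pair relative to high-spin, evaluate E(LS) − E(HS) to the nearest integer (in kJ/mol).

18

Co³⁺: group 9, so d-count = 9 − 3 = 6.
High-spin: t₂g⁴ eg², CFSE = -0.4Δ₀ = -108 kJ/mol.
Low-spin: t₂g⁶ eg⁰, orbital CFSE = -2.4Δ₀ = -646 kJ/mol; plus 2 excess pairs × P = +556 kJ/mol; total -90 kJ/mol.
E(LS) − E(HS) = -90 − (-108) = 18 kJ/mol.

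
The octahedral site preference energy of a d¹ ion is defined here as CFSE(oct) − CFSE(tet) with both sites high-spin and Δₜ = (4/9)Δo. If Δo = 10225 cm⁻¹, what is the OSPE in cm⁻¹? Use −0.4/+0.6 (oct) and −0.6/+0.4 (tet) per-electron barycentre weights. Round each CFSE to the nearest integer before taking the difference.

Octahedral (high-spin): t2g^1 e_g^0, CFSE = 1(−0.4) + 0(+0.6) = -0.4Δo = -0.4 × 10225 = -4090 cm⁻¹.
Tetrahedral e^1 t2^0 gives -0.6Δₜ = -0.6 × (4/9) × 10225 = -2727 cm⁻¹.
OSPE = CFSE(oct) − CFSE(tet) = -4090 − (-2727) = -1363 cm⁻¹.

-1363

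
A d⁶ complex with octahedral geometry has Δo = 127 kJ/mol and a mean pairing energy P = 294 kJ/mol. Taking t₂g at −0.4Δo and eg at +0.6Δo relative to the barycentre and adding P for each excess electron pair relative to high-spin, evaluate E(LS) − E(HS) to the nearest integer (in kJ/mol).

334

High-spin d⁶ fills as t₂g⁴ eg² with CFSE 4(−0.4) + 2(+0.6) = -0.4Δo = -51 kJ/mol.
Low-spin: t₂g⁶ eg⁰, orbital CFSE = -2.4Δo = -305 kJ/mol; plus 2 excess pairs × P = +588 kJ/mol; total 283 kJ/mol.
E(LS) − E(HS) = 283 − (-51) = 334 kJ/mol.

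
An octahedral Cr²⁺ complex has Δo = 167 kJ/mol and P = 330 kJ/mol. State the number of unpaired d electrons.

Cr is in group 6, so Cr²⁺ is d⁴ (6 − 2 = 4).
With Δo < P the complex is high-spin.
Filling d⁴ accordingly: t2g^3 e_g^1.
Unpaired electrons: 4.

4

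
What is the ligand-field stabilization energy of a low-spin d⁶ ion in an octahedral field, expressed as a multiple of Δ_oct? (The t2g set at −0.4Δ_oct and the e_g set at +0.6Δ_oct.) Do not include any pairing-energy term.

Configuration: t2g^6 e_g^0.
CFSE = 6(-0.4Δ_oct) + 0(0.6Δ_oct) = -2.4Δ_oct + 0.0Δ_oct = -2.4Δ_oct.

-2.4 Δ_oct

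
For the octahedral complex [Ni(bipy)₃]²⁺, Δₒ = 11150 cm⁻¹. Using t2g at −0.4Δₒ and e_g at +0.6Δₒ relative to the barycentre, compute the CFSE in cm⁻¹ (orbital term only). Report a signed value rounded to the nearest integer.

-13380

bipy is neutral, so the +2 overall charge sits on Ni: oxidation state +2.
Ni sits in group 10; removing 2 electrons leaves Ni²⁺ with 10 − 2 = 8 d electrons.
For octahedral d⁸ the high- and low-spin configurations coincide.
Electron filling gives t2g^6 e_g^2.
The orbital stabilization is -1.2Δₒ = -1.2 × 11150 = -13380 cm⁻¹.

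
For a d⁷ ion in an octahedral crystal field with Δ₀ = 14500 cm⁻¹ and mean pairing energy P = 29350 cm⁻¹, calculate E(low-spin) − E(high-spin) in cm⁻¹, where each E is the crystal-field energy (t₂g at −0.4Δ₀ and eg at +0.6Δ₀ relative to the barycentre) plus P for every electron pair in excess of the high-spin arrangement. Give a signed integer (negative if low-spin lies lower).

14850

High-spin d⁷ fills as t₂g⁵ eg² with CFSE 5(−0.4) + 2(+0.6) = -0.8Δ₀ = -11600 cm⁻¹.
Low-spin t₂g⁶ eg¹ gives -1.8Δ₀ = -26100 cm⁻¹, but forming 1 extra pair costs 1P = 29350 cm⁻¹, so E(LS) = -26100 + 29350 = 3250 cm⁻¹.
E(LS) − E(HS) = 3250 − (-11600) = 14850 cm⁻¹.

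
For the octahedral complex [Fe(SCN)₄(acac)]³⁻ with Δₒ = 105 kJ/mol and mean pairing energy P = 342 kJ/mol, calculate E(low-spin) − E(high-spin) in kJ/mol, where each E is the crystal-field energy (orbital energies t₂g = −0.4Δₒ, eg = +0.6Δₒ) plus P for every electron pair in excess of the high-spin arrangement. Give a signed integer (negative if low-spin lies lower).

Ligand charges: 4×(-1) from SCN⁻ and 1×(-1) from acac⁻ sum to -5; with overall charge -3, Fe is +2.
Group 8 minus oxidation state +2 gives a d⁶ configuration for Fe²⁺.
In the high-spin limit (t₂g⁴ eg²) the orbital term is -0.4Δₒ = -42 kJ/mol, with no excess pairing.
Low-spin: t₂g⁶ eg⁰, orbital CFSE = -2.4Δₒ = -252 kJ/mol; plus 2 excess pairs × P = +684 kJ/mol; total 432 kJ/mol.
The difference is 432 − (-42) = 474 kJ/mol, so high-spin lies lower.

474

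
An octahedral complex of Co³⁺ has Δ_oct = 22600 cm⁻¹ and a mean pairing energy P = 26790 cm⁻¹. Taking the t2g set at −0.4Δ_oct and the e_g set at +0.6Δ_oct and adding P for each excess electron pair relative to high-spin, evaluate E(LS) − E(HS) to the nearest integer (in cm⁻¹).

Group 9 minus oxidation state +3 gives a d⁶ configuration for Co³⁺.
High-spin: t2g^4 e_g^2, CFSE = -0.4Δ_oct = -9040 cm⁻¹.
Low-spin: t2g^6 e_g^0, orbital CFSE = -2.4Δ_oct = -54240 cm⁻¹; plus 2 excess pairs × P = +53580 cm⁻¹; total -660 cm⁻¹.
The difference is -660 − (-9040) = 8380 cm⁻¹, so high-spin lies lower.

8380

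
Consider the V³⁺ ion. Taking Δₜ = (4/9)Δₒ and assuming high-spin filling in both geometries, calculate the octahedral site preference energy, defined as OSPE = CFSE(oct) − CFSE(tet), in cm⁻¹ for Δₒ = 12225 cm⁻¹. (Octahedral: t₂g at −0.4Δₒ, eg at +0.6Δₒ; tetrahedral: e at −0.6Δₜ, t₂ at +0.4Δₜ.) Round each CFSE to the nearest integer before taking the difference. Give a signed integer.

-3260

V³⁺: group 5, so d-count = 5 − 3 = 2.
Octahedral (high-spin): t2g^2 e_g^0, CFSE = 2(−0.4) + 0(+0.6) = -0.8Δₒ = -0.8 × 12225 = -9780 cm⁻¹.
Tetrahedral e^2 t2^0 gives -1.2Δₜ = -1.2 × (4/9) × 12225 = -6520 cm⁻¹.
OSPE = CFSE(oct) − CFSE(tet) = -9780 − (-6520) = -3260 cm⁻¹.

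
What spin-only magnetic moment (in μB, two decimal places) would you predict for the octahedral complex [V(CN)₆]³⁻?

2.83 μB

Each CN⁻ contributes -1; 6 × (-1) = -6. With overall charge -3, V is in the +3 oxidation state.
V is in group 5, so V³⁺ is d² (5 − 3 = 2).
For octahedral d² the high- and low-spin configurations coincide.
Configuration: t₂g² eg⁰ → 2 unpaired electrons.
μ(spin-only) = √[2(2+2)] = √8 ≈ 2.83 μB.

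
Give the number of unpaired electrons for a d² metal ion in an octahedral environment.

For octahedral d² the high- and low-spin configurations coincide.
Configuration: t₂g² eg⁰, giving 2 unpaired electrons.

2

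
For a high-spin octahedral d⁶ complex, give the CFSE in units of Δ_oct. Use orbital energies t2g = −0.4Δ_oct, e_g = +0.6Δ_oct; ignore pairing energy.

Configuration: t2g^4 e_g^2.
CFSE = 4(-0.4Δ_oct) + 2(0.6Δ_oct) = -1.6Δ_oct + 1.2Δ_oct = -0.4Δ_oct.

-0.4 Δ_oct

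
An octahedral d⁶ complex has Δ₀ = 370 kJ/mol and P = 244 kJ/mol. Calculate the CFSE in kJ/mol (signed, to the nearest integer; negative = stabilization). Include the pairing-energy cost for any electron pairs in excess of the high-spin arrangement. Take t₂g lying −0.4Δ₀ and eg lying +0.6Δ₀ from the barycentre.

Δ₀ > P, so pairing is preferred: the ground state is low-spin.
Filling d⁶ accordingly: t₂g⁶ eg⁰.
Orbital CFSE = -2.4Δ₀ = -2.4 × 370 = -888 kJ/mol.
Excess pairs vs high-spin: 3 − 1 = 2; pairing cost = +488 kJ/mol.
Net CFSE = -888 + 488 = -400 kJ/mol.

-400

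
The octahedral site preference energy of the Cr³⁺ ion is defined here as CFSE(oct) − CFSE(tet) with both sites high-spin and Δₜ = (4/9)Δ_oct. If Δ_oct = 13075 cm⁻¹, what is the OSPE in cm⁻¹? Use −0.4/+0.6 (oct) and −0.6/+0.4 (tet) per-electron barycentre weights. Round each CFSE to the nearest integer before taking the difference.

-11041

Group 6 minus oxidation state +3 gives a d³ configuration for Cr³⁺.
In an octahedral site d³ (HS) is t₂g³ eg⁰, giving CFSE(oct) = -1.2Δ_oct = -15690 cm⁻¹.
Tetrahedral e² t₂¹ gives -0.8Δₜ = -0.8 × (4/9) × 13075 = -4649 cm⁻¹.
OSPE = -15690 − (-4649) = -11041 cm⁻¹.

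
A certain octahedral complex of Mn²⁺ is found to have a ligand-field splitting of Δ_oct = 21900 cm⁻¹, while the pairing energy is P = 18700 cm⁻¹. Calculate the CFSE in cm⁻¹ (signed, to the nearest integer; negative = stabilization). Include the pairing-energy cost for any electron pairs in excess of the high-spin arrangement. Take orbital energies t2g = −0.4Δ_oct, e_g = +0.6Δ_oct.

-6400

Mn is in group 7, so Mn²⁺ is d⁵ (7 − 2 = 5).
Δ_oct > P, so pairing is preferred: the ground state is low-spin.
Filling d⁵ accordingly: t2g^5 e_g^0.
Orbital CFSE = -2.0Δ_oct = -2.0 × 21900 = -43800 cm⁻¹.
Excess pairs vs high-spin: 2 − 0 = 2; pairing cost = +37400 cm⁻¹.
Net CFSE = -43800 + 37400 = -6400 cm⁻¹.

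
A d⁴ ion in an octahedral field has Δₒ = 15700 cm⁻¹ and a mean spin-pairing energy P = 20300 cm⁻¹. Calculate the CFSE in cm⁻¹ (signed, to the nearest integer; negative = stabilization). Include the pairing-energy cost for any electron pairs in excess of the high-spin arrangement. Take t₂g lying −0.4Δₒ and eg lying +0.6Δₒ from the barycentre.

Δₒ < P, so pairing is avoided: the ground state is high-spin.
That gives t₂g³ eg¹.
Orbital CFSE = -0.6Δₒ = -0.6 × 15700 = -9420 cm⁻¹.
High-spin has no excess pairs, so no pairing correction applies.

-9420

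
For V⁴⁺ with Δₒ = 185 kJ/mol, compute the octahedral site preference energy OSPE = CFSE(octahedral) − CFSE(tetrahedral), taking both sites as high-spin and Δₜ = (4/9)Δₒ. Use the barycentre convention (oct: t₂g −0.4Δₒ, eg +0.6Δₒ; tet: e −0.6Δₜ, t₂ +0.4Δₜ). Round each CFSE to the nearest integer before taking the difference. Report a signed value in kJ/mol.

-25

Group 5 minus oxidation state +4 gives a d¹ configuration for V⁴⁺.
Octahedral (high-spin): t2g^1 e_g^0, CFSE = 1(−0.4) + 0(+0.6) = -0.4Δₒ = -0.4 × 185 = -74 kJ/mol.
Tetrahedral: e^1 t2^0, CFSE = 1(−0.6) + 0(+0.4) = -0.6Δₜ = -0.6 × (4/9) × 185 = -49 kJ/mol.
OSPE = -74 − (-49) = -25 kJ/mol.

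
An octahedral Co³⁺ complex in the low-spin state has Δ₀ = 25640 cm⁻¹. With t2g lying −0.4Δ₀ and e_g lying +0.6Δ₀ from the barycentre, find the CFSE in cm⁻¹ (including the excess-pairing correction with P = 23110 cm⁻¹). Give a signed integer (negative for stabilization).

-15316

Group 9 minus oxidation state +3 gives a d⁶ configuration for Co³⁺.
Configuration: t2g^6 e_g^0.
The orbital stabilization is -2.4Δ₀ = -2.4 × 25640 = -61536 cm⁻¹.
High-spin d⁶ would be t2g^4 e_g^2 with 1 pair; low-spin has 3, so 2 excess pairs cost +2P = +46220 cm⁻¹.
Overall CFSE = -61536 + 46220 = -15316 cm⁻¹.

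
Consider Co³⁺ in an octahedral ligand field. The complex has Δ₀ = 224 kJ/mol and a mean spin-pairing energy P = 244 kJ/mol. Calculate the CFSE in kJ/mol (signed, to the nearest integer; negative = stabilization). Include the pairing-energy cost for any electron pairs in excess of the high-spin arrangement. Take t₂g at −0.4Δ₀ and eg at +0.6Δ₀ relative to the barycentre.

Co sits in group 9; removing 3 electrons leaves Co³⁺ with 9 − 3 = 6 d electrons.
With Δ₀ < P the complex is high-spin.
That gives t₂g⁴ eg².
Orbital CFSE = -0.4Δ₀ = -0.4 × 224 = -90 kJ/mol.
High-spin has no excess pairs, so no pairing correction applies.

-90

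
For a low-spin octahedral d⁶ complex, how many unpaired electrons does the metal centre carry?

Configuration: t2g^6 e_g^0, giving 0 unpaired electrons.

0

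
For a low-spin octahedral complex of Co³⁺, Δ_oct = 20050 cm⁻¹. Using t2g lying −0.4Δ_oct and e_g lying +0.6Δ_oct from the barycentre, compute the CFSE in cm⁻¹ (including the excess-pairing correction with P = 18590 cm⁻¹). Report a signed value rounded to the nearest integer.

Co is in group 9, so Co³⁺ is d⁶ (9 − 3 = 6).
The d⁶ electrons fill as t2g^6 e_g^0.
The orbital stabilization is -2.4Δ_oct = -2.4 × 20050 = -48120 cm⁻¹.
Pairing penalty: 3 pairs vs 1 in the high-spin reference → 2 extra × P = 37180 cm⁻¹.
Overall CFSE = -48120 + 37180 = -10940 cm⁻¹.

-10940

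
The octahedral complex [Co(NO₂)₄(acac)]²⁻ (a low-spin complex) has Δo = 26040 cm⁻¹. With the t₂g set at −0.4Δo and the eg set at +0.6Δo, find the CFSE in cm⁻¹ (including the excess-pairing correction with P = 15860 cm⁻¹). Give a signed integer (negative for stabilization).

-30776

Ligand charges: 4×(-1) from NO₂⁻ and 1×(-1) from acac⁻ sum to -5; with overall charge -2, Co is +3.
Co is in group 9, so Co³⁺ is d⁶ (9 − 3 = 6).
The d⁶ electrons fill as t₂g⁶ eg⁰.
CFSE(orbital) = 6×(-0.4Δo) + 0×(0.6Δo) = -2.4Δo; with Δo = 26040 cm⁻¹ that is -62496 cm⁻¹.
Pairing penalty: 3 pairs vs 1 in the high-spin reference → 2 extra × P = 31720 cm⁻¹.
Net CFSE = -62496 + 31720 = -30776 cm⁻¹.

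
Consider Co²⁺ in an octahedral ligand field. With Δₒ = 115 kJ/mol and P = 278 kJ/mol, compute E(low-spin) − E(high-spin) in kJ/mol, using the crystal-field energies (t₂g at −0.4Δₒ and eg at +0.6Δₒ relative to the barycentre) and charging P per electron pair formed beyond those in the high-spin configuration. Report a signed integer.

163

Co is in group 9, so Co²⁺ is d⁷ (9 − 2 = 7).
High-spin d⁷ fills as t₂g⁵ eg² with CFSE 5(−0.4) + 2(+0.6) = -0.8Δₒ = -92 kJ/mol.
Low-spin t₂g⁶ eg¹ gives -1.8Δₒ = -207 kJ/mol, but forming 1 extra pair costs 1P = 278 kJ/mol, so E(LS) = -207 + 278 = 71 kJ/mol.
Thus E(LS) − E(HS) = 163 kJ/mol.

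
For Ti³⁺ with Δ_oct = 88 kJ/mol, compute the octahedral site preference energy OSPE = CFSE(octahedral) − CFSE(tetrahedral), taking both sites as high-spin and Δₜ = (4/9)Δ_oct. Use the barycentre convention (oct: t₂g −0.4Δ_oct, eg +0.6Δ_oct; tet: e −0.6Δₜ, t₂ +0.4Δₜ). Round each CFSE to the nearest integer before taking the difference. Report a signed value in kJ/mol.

Ti sits in group 4; removing 3 electrons leaves Ti³⁺ with 4 − 3 = 1 d electrons.
Octahedral (high-spin): t₂g¹ eg⁰, CFSE = 1(−0.4) + 0(+0.6) = -0.4Δ_oct = -0.4 × 88 = -35 kJ/mol.
Tetrahedral: e¹ t₂⁰, CFSE = 1(−0.6) + 0(+0.4) = -0.6Δₜ = -0.6 × (4/9) × 88 = -23 kJ/mol.
OSPE = -35 − (-23) = -12 kJ/mol.

-12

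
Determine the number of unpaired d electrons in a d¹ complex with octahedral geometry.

Configuration: t2g^1 e_g^0, giving 1 unpaired electron.

1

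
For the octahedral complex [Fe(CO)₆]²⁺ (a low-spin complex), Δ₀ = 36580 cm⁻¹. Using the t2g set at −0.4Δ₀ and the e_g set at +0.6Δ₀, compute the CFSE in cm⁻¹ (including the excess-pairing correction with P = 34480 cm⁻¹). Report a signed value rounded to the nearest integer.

CO is neutral, so the +2 overall charge sits on Fe: oxidation state +2.
Group 8 minus oxidation state +2 gives a d⁶ configuration for Fe²⁺.
Electron filling gives t2g^6 e_g^0.
CFSE(orbital) = 6×(-0.4Δ₀) + 0×(0.6Δ₀) = -2.4Δ₀; with Δ₀ = 36580 cm⁻¹ that is -87792 cm⁻¹.
Pairing penalty: 3 pairs vs 1 in the high-spin reference → 2 extra × P = 68960 cm⁻¹.
Overall CFSE = -87792 + 68960 = -18832 cm⁻¹.

-18832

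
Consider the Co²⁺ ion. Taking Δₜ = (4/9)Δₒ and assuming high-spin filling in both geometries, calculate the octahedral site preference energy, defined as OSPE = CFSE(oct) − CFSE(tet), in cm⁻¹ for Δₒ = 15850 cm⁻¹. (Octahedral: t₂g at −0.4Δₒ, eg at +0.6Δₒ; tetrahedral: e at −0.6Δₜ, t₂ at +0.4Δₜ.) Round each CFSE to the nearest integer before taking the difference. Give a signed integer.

-4227

Group 9 minus oxidation state +2 gives a d⁷ configuration for Co²⁺.
In an octahedral site d⁷ (HS) is t₂g⁵ eg², giving CFSE(oct) = -0.8Δₒ = -12680 cm⁻¹.
Tetrahedral e⁴ t₂³ gives -1.2Δₜ = -1.2 × (4/9) × 15850 = -8453 cm⁻¹.
OSPE = CFSE(oct) − CFSE(tet) = -12680 − (-8453) = -4227 cm⁻¹.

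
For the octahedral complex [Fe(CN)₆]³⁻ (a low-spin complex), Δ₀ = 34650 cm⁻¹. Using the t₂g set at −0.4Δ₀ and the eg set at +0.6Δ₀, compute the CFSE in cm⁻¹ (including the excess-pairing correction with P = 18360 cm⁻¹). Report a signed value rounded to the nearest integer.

-32580

Each CN⁻ contributes -1; 6 × (-1) = -6. With overall charge -3, Fe is in the +3 oxidation state.
Group 8 minus oxidation state +3 gives a d⁵ configuration for Fe³⁺.
Electron filling gives t₂g⁵ eg⁰.
Orbital CFSE = 5(-0.4) + 0(0.6) = -2.0Δ₀ = -2.0 × 34650 = -69300 cm⁻¹.
Relative to high-spin t₂g³ eg² (0 paired), the low-spin configuration has 2 additional pairs, contributing +2 × 18360 = +36720 cm⁻¹.
Net CFSE = -69300 + 36720 = -32580 cm⁻¹.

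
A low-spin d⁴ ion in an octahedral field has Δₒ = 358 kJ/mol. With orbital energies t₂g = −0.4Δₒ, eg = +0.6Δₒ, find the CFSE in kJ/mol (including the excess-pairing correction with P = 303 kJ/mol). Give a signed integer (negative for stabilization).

The d⁴ electrons fill as t₂g⁴ eg⁰.
Orbital CFSE = 4(-0.4) + 0(0.6) = -1.6Δₒ = -1.6 × 358 = -573 kJ/mol.
High-spin d⁴ would be t₂g³ eg¹ with 0 pairs; low-spin has 1, so 1 excess pair costs +1P = +303 kJ/mol.
Overall CFSE = -573 + 303 = -270 kJ/mol.

-270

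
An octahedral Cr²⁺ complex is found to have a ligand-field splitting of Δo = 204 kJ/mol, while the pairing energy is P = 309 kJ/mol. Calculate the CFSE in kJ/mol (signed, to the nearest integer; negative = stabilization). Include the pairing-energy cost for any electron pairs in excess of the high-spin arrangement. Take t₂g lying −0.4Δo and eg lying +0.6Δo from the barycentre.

-122

Group 6 minus oxidation state +2 gives a d⁴ configuration for Cr²⁺.
Since Δo = 204 kJ/mol < P = 309 kJ/mol, the complex adopts the high-spin configuration.
Filling d⁴ accordingly: t₂g³ eg¹.
Orbital CFSE = -0.6Δo = -0.6 × 204 = -122 kJ/mol.
High-spin has no excess pairs, so no pairing correction applies.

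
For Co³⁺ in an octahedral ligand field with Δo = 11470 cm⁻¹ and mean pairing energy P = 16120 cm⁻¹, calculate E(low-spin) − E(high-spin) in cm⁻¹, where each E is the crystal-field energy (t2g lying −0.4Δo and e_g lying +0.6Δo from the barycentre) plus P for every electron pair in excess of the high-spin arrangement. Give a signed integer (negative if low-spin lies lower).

Co sits in group 9; removing 3 electrons leaves Co³⁺ with 9 − 3 = 6 d electrons.
In the high-spin limit (t2g^4 e_g^2) the orbital term is -0.4Δo = -4588 cm⁻¹, with no excess pairing.
Low-spin: t2g^6 e_g^0, orbital CFSE = -2.4Δo = -27528 cm⁻¹; plus 2 excess pairs × P = +32240 cm⁻¹; total 4712 cm⁻¹.
Thus E(LS) − E(HS) = 9300 cm⁻¹.

9300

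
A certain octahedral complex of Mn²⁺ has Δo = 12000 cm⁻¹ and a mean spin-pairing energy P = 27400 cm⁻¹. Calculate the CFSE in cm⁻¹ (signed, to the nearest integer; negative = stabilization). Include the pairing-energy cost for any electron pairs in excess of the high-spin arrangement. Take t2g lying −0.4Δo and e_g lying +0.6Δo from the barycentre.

0

Mn sits in group 7; removing 2 electrons leaves Mn²⁺ with 7 − 2 = 5 d electrons.
Here Δo < P (12000 < 27400), so the high-spin state is favoured.
That gives t2g^3 e_g^2.
Orbital CFSE = 0.0Δo = 0.0 × 12000 = 0 cm⁻¹.
High-spin has no excess pairs, so no pairing correction applies.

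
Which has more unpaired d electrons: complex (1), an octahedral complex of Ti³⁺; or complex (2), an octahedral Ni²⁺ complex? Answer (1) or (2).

(2)

(1): Group 4 minus oxidation state +3 gives a d¹ configuration for Ti³⁺; For octahedral d¹ the high- and low-spin configurations coincide; t₂g¹ eg⁰ → 1 unpaired.
(2): Ni is in group 10, so Ni²⁺ is d⁸ (10 − 2 = 8); t₂g⁶ eg² → 2 unpaired.
So (2) has more unpaired electrons.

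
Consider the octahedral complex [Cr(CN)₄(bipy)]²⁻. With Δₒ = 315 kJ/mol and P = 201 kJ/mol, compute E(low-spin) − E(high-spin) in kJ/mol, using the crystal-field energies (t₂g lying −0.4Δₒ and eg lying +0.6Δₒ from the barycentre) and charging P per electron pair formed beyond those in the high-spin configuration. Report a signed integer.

Ligand charges: 4×(-1) from CN⁻ and 1×(+0) from bipy sum to -4; with overall charge -2, Cr is +2.
Cr sits in group 6; removing 2 electrons leaves Cr²⁺ with 6 − 2 = 4 d electrons.
High-spin d⁴ fills as t₂g³ eg¹ with CFSE 3(−0.4) + 1(+0.6) = -0.6Δₒ = -189 kJ/mol.
Low-spin: t₂g⁴ eg⁰, orbital CFSE = -1.6Δₒ = -504 kJ/mol; plus 1 excess pair × P = +201 kJ/mol; total -303 kJ/mol.
Thus E(LS) − E(HS) = -114 kJ/mol.

-114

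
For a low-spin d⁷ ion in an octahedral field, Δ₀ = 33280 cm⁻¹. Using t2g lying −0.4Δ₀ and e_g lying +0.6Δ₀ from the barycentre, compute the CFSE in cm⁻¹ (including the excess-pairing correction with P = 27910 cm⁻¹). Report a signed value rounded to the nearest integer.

The d⁷ electrons fill as t2g^6 e_g^1.
CFSE(orbital) = 6×(-0.4Δ₀) + 1×(0.6Δ₀) = -1.8Δ₀; with Δ₀ = 33280 cm⁻¹ that is -59904 cm⁻¹.
High-spin d⁷ would be t2g^5 e_g^2 with 2 pairs; low-spin has 3, so 1 excess pair costs +1P = +27910 cm⁻¹.
Overall CFSE = -59904 + 27910 = -31994 cm⁻¹.

-31994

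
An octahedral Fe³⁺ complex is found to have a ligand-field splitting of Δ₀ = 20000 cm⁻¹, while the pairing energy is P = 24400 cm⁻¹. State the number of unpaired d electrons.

Fe is in group 8, so Fe³⁺ is d⁵ (8 − 3 = 5).
With Δ₀ < P the complex is high-spin.
Configuration: t2g^3 e_g^2.
Unpaired electrons: 5.

5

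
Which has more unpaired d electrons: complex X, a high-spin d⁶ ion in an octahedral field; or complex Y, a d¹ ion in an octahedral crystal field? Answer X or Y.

X: t₂g⁴ eg² → 4 unpaired.
Y: t₂g¹ eg⁰ → 1 unpaired.
So X has more unpaired electrons.

X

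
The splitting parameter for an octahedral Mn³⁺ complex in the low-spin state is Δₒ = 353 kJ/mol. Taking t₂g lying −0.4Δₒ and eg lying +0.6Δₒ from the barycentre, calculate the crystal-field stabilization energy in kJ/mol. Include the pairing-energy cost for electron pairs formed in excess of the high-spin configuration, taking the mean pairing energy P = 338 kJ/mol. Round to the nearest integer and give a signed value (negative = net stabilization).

Mn is in group 7, so Mn³⁺ is d⁴ (7 − 3 = 4).
The d⁴ electrons fill as t₂g⁴ eg⁰.
Orbital CFSE = 4(-0.4) + 0(0.6) = -1.6Δₒ = -1.6 × 353 = -565 kJ/mol.
Relative to high-spin t₂g³ eg¹ (0 paired), the low-spin configuration has 1 additional pair, contributing +1 × 338 = +338 kJ/mol.
Combining: -565 + 338 = -227 kJ/mol.

-227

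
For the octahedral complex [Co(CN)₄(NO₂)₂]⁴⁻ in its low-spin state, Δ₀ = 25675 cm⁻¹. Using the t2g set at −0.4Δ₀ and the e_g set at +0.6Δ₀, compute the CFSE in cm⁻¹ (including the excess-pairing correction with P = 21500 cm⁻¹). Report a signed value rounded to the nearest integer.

Ligand charges: 4×(-1) from CN⁻ and 2×(-1) from NO₂⁻ sum to -6; with overall charge -4, Co is +2.
Co sits in group 9; removing 2 electrons leaves Co²⁺ with 9 − 2 = 7 d electrons.
Configuration: t2g^6 e_g^1.
CFSE(orbital) = 6×(-0.4Δ₀) + 1×(0.6Δ₀) = -1.8Δ₀; with Δ₀ = 25675 cm⁻¹ that is -46215 cm⁻¹.
High-spin d⁷ would be t2g^5 e_g^2 with 2 pairs; low-spin has 3, so 1 excess pair costs +1P = +21500 cm⁻¹.
Combining: -46215 + 21500 = -24715 cm⁻¹.

-24715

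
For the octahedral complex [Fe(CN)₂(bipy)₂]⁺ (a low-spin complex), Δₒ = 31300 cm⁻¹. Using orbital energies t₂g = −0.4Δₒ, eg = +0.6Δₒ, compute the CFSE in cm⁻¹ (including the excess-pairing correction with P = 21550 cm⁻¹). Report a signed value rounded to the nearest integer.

Ligand charges: 2×(-1) from CN⁻ and 2×(+0) from bipy sum to -2; with overall charge +1, Fe is +3.
Group 8 minus oxidation state +3 gives a d⁵ configuration for Fe³⁺.
Configuration: t₂g⁵ eg⁰.
Orbital CFSE = 5(-0.4) + 0(0.6) = -2.0Δₒ = -2.0 × 31300 = -62600 cm⁻¹.
High-spin d⁵ would be t₂g³ eg² with 0 pairs; low-spin has 2, so 2 excess pairs cost +2P = +43100 cm⁻¹.
Net CFSE = -62600 + 43100 = -19500 cm⁻¹.

-19500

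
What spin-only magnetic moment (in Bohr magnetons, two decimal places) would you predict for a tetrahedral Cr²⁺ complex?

4.90 Bohr magnetons

Cr is in group 6, so Cr²⁺ is d⁴ (6 − 2 = 4).
Tetrahedral splitting is small, so the complex is high-spin.
Configuration: e^2 t2^2 → 4 unpaired electrons.
μ(spin-only) = √[4(4+2)] = √24 ≈ 4.90 Bohr magnetons.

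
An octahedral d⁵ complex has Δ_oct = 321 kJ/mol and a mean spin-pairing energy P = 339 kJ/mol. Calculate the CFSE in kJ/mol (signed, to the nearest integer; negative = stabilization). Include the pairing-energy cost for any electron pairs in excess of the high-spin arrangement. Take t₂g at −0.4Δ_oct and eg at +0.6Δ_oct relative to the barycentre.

Δ_oct < P, so pairing is avoided: the ground state is high-spin.
That gives t₂g³ eg².
Orbital CFSE = 0.0Δ_oct = 0.0 × 321 = 0 kJ/mol.
High-spin has no excess pairs, so no pairing correction applies.

0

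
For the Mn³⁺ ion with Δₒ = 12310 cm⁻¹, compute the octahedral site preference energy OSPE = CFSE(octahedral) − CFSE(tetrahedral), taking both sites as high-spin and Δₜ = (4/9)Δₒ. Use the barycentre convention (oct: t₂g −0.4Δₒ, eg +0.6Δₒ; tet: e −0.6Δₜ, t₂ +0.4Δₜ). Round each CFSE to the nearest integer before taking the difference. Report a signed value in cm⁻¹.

Group 7 minus oxidation state +3 gives a d⁴ configuration for Mn³⁺.
In an octahedral site d⁴ (HS) is t₂g³ eg¹, giving CFSE(oct) = -0.6Δₒ = -7386 cm⁻¹.
In a tetrahedral site the filling is e² t₂²: CFSE(tet) = -0.4Δₜ = -0.4 × (4/9)(12310) = -2188 cm⁻¹.
OSPE = CFSE(oct) − CFSE(tet) = -7386 − (-2188) = -5198 cm⁻¹.

-5198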